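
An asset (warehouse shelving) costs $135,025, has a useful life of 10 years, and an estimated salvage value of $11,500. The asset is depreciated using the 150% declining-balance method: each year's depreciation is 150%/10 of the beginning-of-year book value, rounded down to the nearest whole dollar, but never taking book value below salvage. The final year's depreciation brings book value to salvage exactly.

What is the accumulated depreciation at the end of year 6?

Depreciable base = $135,025 − $11,500 = $123,525.
Year 1: ⌊$135,025 × 150%/10⌋ = $20,253. Book value $114,772.
Year 2: ⌊$114,772 × 150%/10⌋ = $17,215. Book value $97,557.
Year 3: ⌊$97,557 × 150%/10⌋ = $14,633. Book value $82,924.
Year 4: ⌊$82,924 × 150%/10⌋ = $12,438. Book value $70,486.
Year 5: ⌊$70,486 × 150%/10⌋ = $10,572. Book value $59,914.
Year 6: ⌊$59,914 × 150%/10⌋ = $8,987. Book value $50,927.
Accumulated through year 6 = $135,025 − $50,927 = $84,098.

$84,098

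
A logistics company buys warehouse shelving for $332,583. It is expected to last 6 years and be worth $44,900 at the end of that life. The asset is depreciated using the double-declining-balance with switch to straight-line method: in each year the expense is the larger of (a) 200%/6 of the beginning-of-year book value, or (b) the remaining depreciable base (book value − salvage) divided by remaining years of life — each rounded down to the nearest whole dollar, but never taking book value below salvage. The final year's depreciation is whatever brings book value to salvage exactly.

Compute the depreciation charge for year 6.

$0

Depreciable base = $332,583 − $44,900 = $287,683.
Year 1: DB = ⌊$332,583 × 200%/6⌋ = $110,861; SL = ⌊$287,683/6⌋ = $47,947 → take DB $110,861. Book value $221,722.
Year 2: DB = ⌊$221,722 × 200%/6⌋ = $73,907; SL = ⌊$176,822/5⌋ = $35,364 → take DB $73,907. Book value $147,815.
Year 3: DB = ⌊$147,815 × 200%/6⌋ = $49,271; SL = ⌊$102,915/4⌋ = $25,728 → take DB $49,271. Book value $98,544.
Year 4: DB = ⌊$98,544 × 200%/6⌋ = $32,848; SL = ⌊$53,644/3⌋ = $17,881 → take DB $32,848. Book value $65,696.
Year 5: DB = ⌊$65,696 × 200%/6⌋ = $21,898; SL = ⌊$20,796/2⌋ = $10,398 → take DB $21,898, capped at $20,796. Book value $44,900.
Year 6 (final): $44,900 − $44,900 = $0. Book value $44,900.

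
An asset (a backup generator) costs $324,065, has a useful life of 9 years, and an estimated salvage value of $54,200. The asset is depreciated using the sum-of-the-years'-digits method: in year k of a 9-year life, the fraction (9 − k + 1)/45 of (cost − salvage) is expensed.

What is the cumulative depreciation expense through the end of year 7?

$251,874

Depreciable base = $324,065 − $54,200 = $269,865.
Sum of the years' digits = 9+8+7+6+5+4+3+2+1 = 45.
Year 1: $269,865 × 9/45 = $53,973. Book value $270,092.
Year 2: $269,865 × 8/45 = $47,976. Book value $222,116.
Year 3: $269,865 × 7/45 = $41,979. Book value $180,137.
Year 4: $269,865 × 6/45 = $35,982. Book value $144,155.
Year 5: $269,865 × 5/45 = $29,985. Book value $114,170.
Year 6: $269,865 × 4/45 = $23,988. Book value $90,182.
Year 7: $269,865 × 3/45 = $17,991. Book value $72,191.
Accumulated through year 7 = $324,065 − $72,191 = $251,874.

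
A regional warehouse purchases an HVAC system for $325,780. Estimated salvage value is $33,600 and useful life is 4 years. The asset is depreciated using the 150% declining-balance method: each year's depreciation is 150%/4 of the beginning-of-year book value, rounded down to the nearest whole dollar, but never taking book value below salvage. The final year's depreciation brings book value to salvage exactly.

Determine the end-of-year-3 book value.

Depreciable base = $325,780 − $33,600 = $292,180.
Year 1: ⌊$325,780 × 150%/4⌋ = $122,167. Book value $203,613.
Year 2: ⌊$203,613 × 150%/4⌋ = $76,354. Book value $127,259.
Year 3: ⌊$127,259 × 150%/4⌋ = $47,722. Book value $79,537.

$79,537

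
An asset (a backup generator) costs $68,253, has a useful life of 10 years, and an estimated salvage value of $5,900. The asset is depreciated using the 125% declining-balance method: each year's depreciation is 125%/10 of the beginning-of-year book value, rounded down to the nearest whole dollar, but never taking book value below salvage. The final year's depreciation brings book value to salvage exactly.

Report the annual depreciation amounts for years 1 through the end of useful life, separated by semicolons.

$8,531; $7,465; $6,532; $5,715; $5,001; $4,376; $3,829; $3,350; $2,931; $14,623

Depreciable base = $68,253 − $5,900 = $62,353.
Year 1: ⌊$68,253 × 125%/10⌋ = $8,531. Book value $59,722.
Year 2: ⌊$59,722 × 125%/10⌋ = $7,465. Book value $52,257.
Year 3: ⌊$52,257 × 125%/10⌋ = $6,532. Book value $45,725.
Year 4: ⌊$45,725 × 125%/10⌋ = $5,715. Book value $40,010.
Year 5: ⌊$40,010 × 125%/10⌋ = $5,001. Book value $35,009.
Year 6: ⌊$35,009 × 125%/10⌋ = $4,376. Book value $30,633.
Year 7: ⌊$30,633 × 125%/10⌋ = $3,829. Book value $26,804.
Year 8: ⌊$26,804 × 125%/10⌋ = $3,350. Book value $23,454.
Year 9: ⌊$23,454 × 125%/10⌋ = $2,931. Book value $20,523.
Year 10 (final): $20,523 − $5,900 = $14,623. Book value $5,900.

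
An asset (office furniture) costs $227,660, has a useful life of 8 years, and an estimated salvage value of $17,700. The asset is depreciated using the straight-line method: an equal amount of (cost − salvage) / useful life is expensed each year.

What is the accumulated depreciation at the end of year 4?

$104,980

Depreciable base = $227,660 − $17,700 = $209,960.
Annual expense = $209,960 / 8 = $26,245.
End of year 1: book value $201,415.
End of year 2: book value $175,170.
End of year 3: book value $148,925.
End of year 4: book value $122,680.
Accumulated through year 4 = $227,660 − $122,680 = $104,980.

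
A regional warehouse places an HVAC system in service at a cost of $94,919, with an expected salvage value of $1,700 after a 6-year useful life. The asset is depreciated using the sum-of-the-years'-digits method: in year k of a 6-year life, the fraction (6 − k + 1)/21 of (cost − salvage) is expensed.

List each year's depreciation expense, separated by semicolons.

$26,634; $22,195; $17,756; $13,317; $8,878; $4,439

Depreciable base = $94,919 − $1,700 = $93,219.
Sum of the years' digits = 6+5+4+3+2+1 = 21.
Year 1: $93,219 × 6/21 = $26,634. Book value $68,285.
Year 2: $93,219 × 5/21 = $22,195. Book value $46,090.
Year 3: $93,219 × 4/21 = $17,756. Book value $28,334.
Year 4: $93,219 × 3/21 = $13,317. Book value $15,017.
Year 5: $93,219 × 2/21 = $8,878. Book value $6,139.
Year 6: $93,219 × 1/21 = $4,439. Book value $1,700.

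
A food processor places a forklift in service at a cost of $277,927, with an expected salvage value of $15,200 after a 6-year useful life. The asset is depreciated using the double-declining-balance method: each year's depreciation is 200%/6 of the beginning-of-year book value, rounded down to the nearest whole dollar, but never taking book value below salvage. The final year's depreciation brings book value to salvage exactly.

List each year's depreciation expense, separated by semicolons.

Depreciable base = $277,927 − $15,200 = $262,727.
Year 1: ⌊$277,927 × 200%/6⌋ = $92,642. Book value $185,285.
Year 2: ⌊$185,285 × 200%/6⌋ = $61,761. Book value $123,524.
Year 3: ⌊$123,524 × 200%/6⌋ = $41,174. Book value $82,350.
Year 4: ⌊$82,350 × 200%/6⌋ = $27,450. Book value $54,900.
Year 5: ⌊$54,900 × 200%/6⌋ = $18,300. Book value $36,600.
Year 6 (final): $36,600 − $15,200 = $21,400. Book value $15,200.

$92,642; $61,761; $41,174; $27,450; $18,300; $21,400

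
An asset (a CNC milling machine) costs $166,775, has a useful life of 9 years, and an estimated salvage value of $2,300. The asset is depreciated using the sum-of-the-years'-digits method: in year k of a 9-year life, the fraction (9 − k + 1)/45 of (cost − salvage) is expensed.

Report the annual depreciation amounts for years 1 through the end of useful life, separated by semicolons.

$32,895; $29,240; $25,585; $21,930; $18,275; $14,620; $10,965; $7,310; $3,655

Depreciable base = $166,775 − $2,300 = $164,475.
Sum of the years' digits = 9+8+7+6+5+4+3+2+1 = 45.
Year 1: $164,475 × 9/45 = $32,895. Book value $133,880.
Year 2: $164,475 × 8/45 = $29,240. Book value $104,640.
Year 3: $164,475 × 7/45 = $25,585. Book value $79,055.
Year 4: $164,475 × 6/45 = $21,930. Book value $57,125.
Year 5: $164,475 × 5/45 = $18,275. Book value $38,850.
Year 6: $164,475 × 4/45 = $14,620. Book value $24,230.
Year 7: $164,475 × 3/45 = $10,965. Book value $13,265.
Year 8: $164,475 × 2/45 = $7,310. Book value $5,955.
Year 9: $164,475 × 1/45 = $3,655. Book value $2,300.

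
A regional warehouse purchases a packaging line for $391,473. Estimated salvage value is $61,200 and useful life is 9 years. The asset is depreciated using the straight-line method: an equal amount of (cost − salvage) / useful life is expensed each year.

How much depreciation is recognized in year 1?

Depreciable base = $391,473 − $61,200 = $330,273.
Annual expense = $330,273 / 9 = $36,697.

$36,697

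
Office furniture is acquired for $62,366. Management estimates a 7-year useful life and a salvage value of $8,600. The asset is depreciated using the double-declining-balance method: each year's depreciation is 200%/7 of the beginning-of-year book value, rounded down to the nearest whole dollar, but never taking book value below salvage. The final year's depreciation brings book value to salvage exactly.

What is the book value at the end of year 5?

Depreciable base = $62,366 − $8,600 = $53,766.
Year 1: ⌊$62,366 × 200%/7⌋ = $17,818. Book value $44,548.
Year 2: ⌊$44,548 × 200%/7⌋ = $12,728. Book value $31,820.
Year 3: ⌊$31,820 × 200%/7⌋ = $9,091. Book value $22,729.
Year 4: ⌊$22,729 × 200%/7⌋ = $6,494. Book value $16,235.
Year 5: ⌊$16,235 × 200%/7⌋ = $4,638. Book value $11,597.

$11,597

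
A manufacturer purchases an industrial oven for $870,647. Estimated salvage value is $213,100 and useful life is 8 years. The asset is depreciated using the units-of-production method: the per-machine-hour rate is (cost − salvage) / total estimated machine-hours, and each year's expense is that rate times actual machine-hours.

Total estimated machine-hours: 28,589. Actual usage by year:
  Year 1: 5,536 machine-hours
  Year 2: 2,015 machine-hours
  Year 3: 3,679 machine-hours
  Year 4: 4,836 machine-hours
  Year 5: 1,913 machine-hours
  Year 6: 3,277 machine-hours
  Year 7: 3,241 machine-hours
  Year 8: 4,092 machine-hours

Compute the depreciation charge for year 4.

Depreciable base = $870,647 − $213,100 = $657,547.
Rate = $657,547 / 28,589 machine-hours = $23 per machine-hour.
Year 1: 5,536 × $23 = $127,328. Book value $743,319.
Year 2: 2,015 × $23 = $46,345. Book value $696,974.
Year 3: 3,679 × $23 = $84,617. Book value $612,357.
Year 4: 4,836 × $23 = $111,228. Book value $501,129.

$111,228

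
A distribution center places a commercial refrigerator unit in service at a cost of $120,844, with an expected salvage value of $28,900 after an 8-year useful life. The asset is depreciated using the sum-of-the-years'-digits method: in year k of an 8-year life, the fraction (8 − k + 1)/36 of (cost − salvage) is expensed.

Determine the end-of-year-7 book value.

$31,454

Depreciable base = $120,844 − $28,900 = $91,944.
Sum of the years' digits = 8+7+6+5+4+3+2+1 = 36.
Year 1: $91,944 × 8/36 = $20,432. Book value $100,412.
Year 2: $91,944 × 7/36 = $17,878. Book value $82,534.
Year 3: $91,944 × 6/36 = $15,324. Book value $67,210.
Year 4: $91,944 × 5/36 = $12,770. Book value $54,440.
Year 5: $91,944 × 4/36 = $10,216. Book value $44,224.
Year 6: $91,944 × 3/36 = $7,662. Book value $36,562.
Year 7: $91,944 × 2/36 = $5,108. Book value $31,454.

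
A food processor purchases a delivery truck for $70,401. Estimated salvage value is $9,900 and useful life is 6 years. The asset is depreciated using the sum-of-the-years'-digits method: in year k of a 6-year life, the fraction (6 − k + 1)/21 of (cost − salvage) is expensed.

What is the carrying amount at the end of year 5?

$12,781

Depreciable base = $70,401 − $9,900 = $60,501.
Sum of the years' digits = 6+5+4+3+2+1 = 21.
Year 1: $60,501 × 6/21 = $17,286. Book value $53,115.
Year 2: $60,501 × 5/21 = $14,405. Book value $38,710.
Year 3: $60,501 × 4/21 = $11,524. Book value $27,186.
Year 4: $60,501 × 3/21 = $8,643. Book value $18,543.
Year 5: $60,501 × 2/21 = $5,762. Book value $12,781.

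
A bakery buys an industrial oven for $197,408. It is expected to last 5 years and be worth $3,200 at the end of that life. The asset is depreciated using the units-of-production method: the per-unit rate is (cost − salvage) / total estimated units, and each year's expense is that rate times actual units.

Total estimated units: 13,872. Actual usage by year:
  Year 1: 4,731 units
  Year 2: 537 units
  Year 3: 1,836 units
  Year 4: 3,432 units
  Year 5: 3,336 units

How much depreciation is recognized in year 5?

$46,704

Depreciable base = $197,408 − $3,200 = $194,208.
Rate = $194,208 / 13,872 units = $14 per unit.
Year 1: 4,731 × $14 = $66,234. Book value $131,174.
Year 2: 537 × $14 = $7,518. Book value $123,656.
Year 3: 1,836 × $14 = $25,704. Book value $97,952.
Year 4: 3,432 × $14 = $48,048. Book value $49,904.
Year 5: 3,336 × $14 = $46,704. Book value $3,200.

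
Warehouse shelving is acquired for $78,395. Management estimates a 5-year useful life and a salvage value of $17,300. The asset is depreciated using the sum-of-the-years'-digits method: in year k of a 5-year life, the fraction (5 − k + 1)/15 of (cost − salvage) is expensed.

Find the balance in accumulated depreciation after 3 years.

$48,876

Depreciable base = $78,395 − $17,300 = $61,095.
Sum of the years' digits = 5+4+3+2+1 = 15.
Year 1: $61,095 × 5/15 = $20,365. Book value $58,030.
Year 2: $61,095 × 4/15 = $16,292. Book value $41,738.
Year 3: $61,095 × 3/15 = $12,219. Book value $29,519.
Accumulated through year 3 = $78,395 − $29,519 = $48,876.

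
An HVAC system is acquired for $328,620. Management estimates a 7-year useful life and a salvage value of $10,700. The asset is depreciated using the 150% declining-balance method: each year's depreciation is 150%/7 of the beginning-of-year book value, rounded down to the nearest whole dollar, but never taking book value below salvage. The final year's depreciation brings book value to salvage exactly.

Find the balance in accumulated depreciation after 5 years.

$230,214

Depreciable base = $328,620 − $10,700 = $317,920.
Year 1: ⌊$328,620 × 150%/7⌋ = $70,418. Book value $258,202.
Year 2: ⌊$258,202 × 150%/7⌋ = $55,329. Book value $202,873.
Year 3: ⌊$202,873 × 150%/7⌋ = $43,472. Book value $159,401.
Year 4: ⌊$159,401 × 150%/7⌋ = $34,157. Book value $125,244.
Year 5: ⌊$125,244 × 150%/7⌋ = $26,838. Book value $98,406.
Accumulated through year 5 = $328,620 − $98,406 = $230,214.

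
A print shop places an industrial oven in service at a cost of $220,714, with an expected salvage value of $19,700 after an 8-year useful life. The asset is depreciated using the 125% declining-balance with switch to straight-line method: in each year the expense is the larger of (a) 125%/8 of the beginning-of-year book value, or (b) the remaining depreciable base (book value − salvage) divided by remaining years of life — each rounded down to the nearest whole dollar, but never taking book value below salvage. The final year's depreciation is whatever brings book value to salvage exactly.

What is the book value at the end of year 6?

Depreciable base = $220,714 − $19,700 = $201,014.
Year 1: DB = ⌊$220,714 × 125%/8⌋ = $34,486; SL = ⌊$201,014/8⌋ = $25,126 → take DB $34,486. Book value $186,228.
Year 2: DB = ⌊$186,228 × 125%/8⌋ = $29,098; SL = ⌊$166,528/7⌋ = $23,789 → take DB $29,098. Book value $157,130.
Year 3: DB = ⌊$157,130 × 125%/8⌋ = $24,551; SL = ⌊$137,430/6⌋ = $22,905 → take DB $24,551. Book value $132,579.
Year 4: DB = ⌊$132,579 × 125%/8⌋ = $20,715; SL = ⌊$112,879/5⌋ = $22,575 → take SL $22,575. Book value $110,004.
Year 5: DB = ⌊$110,004 × 125%/8⌋ = $17,188; SL = ⌊$90,304/4⌋ = $22,576 → take SL $22,576. Book value $87,428.
Year 6: DB = ⌊$87,428 × 125%/8⌋ = $13,660; SL = ⌊$67,728/3⌋ = $22,576 → take SL $22,576. Book value $64,852.

$64,852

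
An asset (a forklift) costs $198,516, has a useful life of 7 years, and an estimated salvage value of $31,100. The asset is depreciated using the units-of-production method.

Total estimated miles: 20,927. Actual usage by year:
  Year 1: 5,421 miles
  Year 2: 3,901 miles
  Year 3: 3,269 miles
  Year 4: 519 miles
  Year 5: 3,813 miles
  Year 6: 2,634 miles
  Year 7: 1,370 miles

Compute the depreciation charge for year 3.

$26,152

Depreciable base = $198,516 − $31,100 = $167,416.
Rate = $167,416 / 20,927 miles = $8 per mile.
Year 1: 5,421 × $8 = $43,368. Book value $155,148.
Year 2: 3,901 × $8 = $31,208. Book value $123,940.
Year 3: 3,269 × $8 = $26,152. Book value $97,788.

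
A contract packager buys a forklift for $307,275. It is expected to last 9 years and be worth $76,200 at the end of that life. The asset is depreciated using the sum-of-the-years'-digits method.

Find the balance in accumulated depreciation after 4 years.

Depreciable base = $307,275 − $76,200 = $231,075.
Sum of the years' digits = 9+8+7+6+5+4+3+2+1 = 45.
Year 1: $231,075 × 9/45 = $46,215. Book value $261,060.
Year 2: $231,075 × 8/45 = $41,080. Book value $219,980.
Year 3: $231,075 × 7/45 = $35,945. Book value $184,035.
Year 4: $231,075 × 6/45 = $30,810. Book value $153,225.
Accumulated through year 4 = $307,275 − $153,225 = $154,050.

$154,050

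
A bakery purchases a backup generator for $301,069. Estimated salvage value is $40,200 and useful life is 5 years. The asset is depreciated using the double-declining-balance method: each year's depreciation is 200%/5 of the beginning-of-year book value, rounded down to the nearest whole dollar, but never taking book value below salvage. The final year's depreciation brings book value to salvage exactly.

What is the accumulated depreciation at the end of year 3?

Depreciable base = $301,069 − $40,200 = $260,869.
Year 1: ⌊$301,069 × 200%/5⌋ = $120,427. Book value $180,642.
Year 2: ⌊$180,642 × 200%/5⌋ = $72,256. Book value $108,386.
Year 3: ⌊$108,386 × 200%/5⌋ = $43,354. Book value $65,032.
Accumulated through year 3 = $301,069 − $65,032 = $236,037.

$236,037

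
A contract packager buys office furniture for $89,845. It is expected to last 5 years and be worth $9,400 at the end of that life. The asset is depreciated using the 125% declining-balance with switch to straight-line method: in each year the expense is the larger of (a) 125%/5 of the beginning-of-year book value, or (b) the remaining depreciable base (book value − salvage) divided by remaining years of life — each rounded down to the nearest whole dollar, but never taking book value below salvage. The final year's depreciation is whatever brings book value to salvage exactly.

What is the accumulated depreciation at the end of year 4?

$66,732

Depreciable base = $89,845 − $9,400 = $80,445.
Year 1: DB = ⌊$89,845 × 125%/5⌋ = $22,461; SL = ⌊$80,445/5⌋ = $16,089 → take DB $22,461. Book value $67,384.
Year 2: DB = ⌊$67,384 × 125%/5⌋ = $16,846; SL = ⌊$57,984/4⌋ = $14,496 → take DB $16,846. Book value $50,538.
Year 3: DB = ⌊$50,538 × 125%/5⌋ = $12,634; SL = ⌊$41,138/3⌋ = $13,712 → take SL $13,712. Book value $36,826.
Year 4: DB = ⌊$36,826 × 125%/5⌋ = $9,206; SL = ⌊$27,426/2⌋ = $13,713 → take SL $13,713. Book value $23,113.
Accumulated through year 4 = $89,845 − $23,113 = $66,732.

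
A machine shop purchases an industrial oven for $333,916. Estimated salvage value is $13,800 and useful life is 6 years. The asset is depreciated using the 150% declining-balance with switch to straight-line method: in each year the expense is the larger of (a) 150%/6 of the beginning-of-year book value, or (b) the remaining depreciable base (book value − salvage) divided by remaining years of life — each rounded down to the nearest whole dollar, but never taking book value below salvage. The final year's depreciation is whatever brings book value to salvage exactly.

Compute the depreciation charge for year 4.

Depreciable base = $333,916 − $13,800 = $320,116.
Year 1: DB = ⌊$333,916 × 150%/6⌋ = $83,479; SL = ⌊$320,116/6⌋ = $53,352 → take DB $83,479. Book value $250,437.
Year 2: DB = ⌊$250,437 × 150%/6⌋ = $62,609; SL = ⌊$236,637/5⌋ = $47,327 → take DB $62,609. Book value $187,828.
Year 3: DB = ⌊$187,828 × 150%/6⌋ = $46,957; SL = ⌊$174,028/4⌋ = $43,507 → take DB $46,957. Book value $140,871.
Year 4: DB = ⌊$140,871 × 150%/6⌋ = $35,217; SL = ⌊$127,071/3⌋ = $42,357 → take SL $42,357. Book value $98,514.

$42,357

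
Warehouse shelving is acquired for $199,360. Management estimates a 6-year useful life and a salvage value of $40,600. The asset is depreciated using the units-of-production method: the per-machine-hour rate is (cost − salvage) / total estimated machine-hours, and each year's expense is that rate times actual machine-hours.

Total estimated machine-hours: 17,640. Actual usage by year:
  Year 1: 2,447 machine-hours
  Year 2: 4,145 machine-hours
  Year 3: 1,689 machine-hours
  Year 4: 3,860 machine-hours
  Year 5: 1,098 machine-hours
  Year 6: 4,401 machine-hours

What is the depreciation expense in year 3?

$15,201

Depreciable base = $199,360 − $40,600 = $158,760.
Rate = $158,760 / 17,640 machine-hours = $9 per machine-hour.
Year 1: 2,447 × $9 = $22,023. Book value $177,337.
Year 2: 4,145 × $9 = $37,305. Book value $140,032.
Year 3: 1,689 × $9 = $15,201. Book value $124,831.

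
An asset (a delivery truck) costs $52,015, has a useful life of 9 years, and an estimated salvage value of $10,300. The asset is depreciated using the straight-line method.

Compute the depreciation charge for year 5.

$4,635

Depreciable base = $52,015 − $10,300 = $41,715.
Annual expense = $41,715 / 9 = $4,635.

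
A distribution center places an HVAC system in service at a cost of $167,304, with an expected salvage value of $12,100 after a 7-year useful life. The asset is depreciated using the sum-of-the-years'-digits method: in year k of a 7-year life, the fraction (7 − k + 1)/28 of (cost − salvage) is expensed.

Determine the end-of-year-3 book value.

$67,530

Depreciable base = $167,304 − $12,100 = $155,204.
Sum of the years' digits = 7+6+5+4+3+2+1 = 28.
Year 1: $155,204 × 7/28 = $38,801. Book value $128,503.
Year 2: $155,204 × 6/28 = $33,258. Book value $95,245.
Year 3: $155,204 × 5/28 = $27,715. Book value $67,530.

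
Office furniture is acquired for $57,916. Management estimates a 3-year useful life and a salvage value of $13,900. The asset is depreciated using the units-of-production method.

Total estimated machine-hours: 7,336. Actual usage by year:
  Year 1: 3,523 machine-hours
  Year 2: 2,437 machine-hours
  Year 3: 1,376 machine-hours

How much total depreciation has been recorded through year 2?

Depreciable base = $57,916 − $13,900 = $44,016.
Rate = $44,016 / 7,336 machine-hours = $6 per machine-hour.
Year 1: 3,523 × $6 = $21,138. Book value $36,778.
Year 2: 2,437 × $6 = $14,622. Book value $22,156.
Accumulated through year 2 = $57,916 − $22,156 = $35,760.

$35,760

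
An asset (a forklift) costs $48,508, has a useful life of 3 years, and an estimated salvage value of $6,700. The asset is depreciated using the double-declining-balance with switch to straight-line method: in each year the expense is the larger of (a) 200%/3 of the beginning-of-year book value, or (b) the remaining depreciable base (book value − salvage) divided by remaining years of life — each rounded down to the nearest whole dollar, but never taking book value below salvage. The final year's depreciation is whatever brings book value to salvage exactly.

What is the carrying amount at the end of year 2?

Depreciable base = $48,508 − $6,700 = $41,808.
Year 1: DB = ⌊$48,508 × 200%/3⌋ = $32,338; SL = ⌊$41,808/3⌋ = $13,936 → take DB $32,338. Book value $16,170.
Year 2: DB = ⌊$16,170 × 200%/3⌋ = $10,780; SL = ⌊$9,470/2⌋ = $4,735 → take DB $10,780, capped at $9,470. Book value $6,700.

$6,700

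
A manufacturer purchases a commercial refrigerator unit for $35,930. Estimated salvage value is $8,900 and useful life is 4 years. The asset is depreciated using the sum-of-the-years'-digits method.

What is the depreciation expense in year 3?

$5,406

Depreciable base = $35,930 − $8,900 = $27,030.
Sum of the years' digits = 4+3+2+1 = 10.
Year 1: $27,030 × 4/10 = $10,812. Book value $25,118.
Year 2: $27,030 × 3/10 = $8,109. Book value $17,009.
Year 3: $27,030 × 2/10 = $5,406. Book value $11,603.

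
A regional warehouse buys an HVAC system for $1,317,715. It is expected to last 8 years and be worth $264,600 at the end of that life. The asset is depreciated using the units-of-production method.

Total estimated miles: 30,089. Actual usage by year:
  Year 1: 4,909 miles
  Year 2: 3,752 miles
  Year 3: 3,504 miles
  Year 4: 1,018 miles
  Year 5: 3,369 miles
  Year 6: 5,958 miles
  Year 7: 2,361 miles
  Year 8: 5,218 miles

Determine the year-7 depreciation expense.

$82,635

Depreciable base = $1,317,715 − $264,600 = $1,053,115.
Rate = $1,053,115 / 30,089 miles = $35 per mile.
Year 1: 4,909 × $35 = $171,815. Book value $1,145,900.
Year 2: 3,752 × $35 = $131,320. Book value $1,014,580.
Year 3: 3,504 × $35 = $122,640. Book value $891,940.
Year 4: 1,018 × $35 = $35,630. Book value $856,310.
Year 5: 3,369 × $35 = $117,915. Book value $738,395.
Year 6: 5,958 × $35 = $208,530. Book value $529,865.
Year 7: 2,361 × $35 = $82,635. Book value $447,230.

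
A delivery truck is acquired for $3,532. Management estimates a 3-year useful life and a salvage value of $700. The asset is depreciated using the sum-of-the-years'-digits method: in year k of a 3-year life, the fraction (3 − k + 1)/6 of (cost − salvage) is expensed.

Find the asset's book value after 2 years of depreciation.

Depreciable base = $3,532 − $700 = $2,832.
Sum of the years' digits = 3+2+1 = 6.
Year 1: $2,832 × 3/6 = $1,416. Book value $2,116.
Year 2: $2,832 × 2/6 = $944. Book value $1,172.

$1,172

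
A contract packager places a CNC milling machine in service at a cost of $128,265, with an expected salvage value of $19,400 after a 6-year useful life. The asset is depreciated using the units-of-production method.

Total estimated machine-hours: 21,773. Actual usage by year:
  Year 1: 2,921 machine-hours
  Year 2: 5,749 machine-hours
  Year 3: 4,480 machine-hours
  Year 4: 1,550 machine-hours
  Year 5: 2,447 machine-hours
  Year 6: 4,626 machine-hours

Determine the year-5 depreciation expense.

Depreciable base = $128,265 − $19,400 = $108,865.
Rate = $108,865 / 21,773 machine-hours = $5 per machine-hour.
Year 1: 2,921 × $5 = $14,605. Book value $113,660.
Year 2: 5,749 × $5 = $28,745. Book value $84,915.
Year 3: 4,480 × $5 = $22,400. Book value $62,515.
Year 4: 1,550 × $5 = $7,750. Book value $54,765.
Year 5: 2,447 × $5 = $12,235. Book value $42,530.

$12,235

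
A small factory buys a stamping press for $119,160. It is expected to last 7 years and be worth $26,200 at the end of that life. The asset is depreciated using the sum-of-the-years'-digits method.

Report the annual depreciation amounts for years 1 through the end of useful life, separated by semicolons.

$23,240; $19,920; $16,600; $13,280; $9,960; $6,640; $3,320

Depreciable base = $119,160 − $26,200 = $92,960.
Sum of the years' digits = 7+6+5+4+3+2+1 = 28.
Year 1: $92,960 × 7/28 = $23,240. Book value $95,920.
Year 2: $92,960 × 6/28 = $19,920. Book value $76,000.
Year 3: $92,960 × 5/28 = $16,600. Book value $59,400.
Year 4: $92,960 × 4/28 = $13,280. Book value $46,120.
Year 5: $92,960 × 3/28 = $9,960. Book value $36,160.
Year 6: $92,960 × 2/28 = $6,640. Book value $29,520.
Year 7: $92,960 × 1/28 = $3,320. Book value $26,200.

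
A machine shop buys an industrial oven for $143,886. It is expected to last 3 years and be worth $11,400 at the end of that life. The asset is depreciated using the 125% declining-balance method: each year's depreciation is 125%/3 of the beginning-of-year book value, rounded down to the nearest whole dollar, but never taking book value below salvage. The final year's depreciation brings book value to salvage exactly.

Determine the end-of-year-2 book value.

Depreciable base = $143,886 − $11,400 = $132,486.
Year 1: ⌊$143,886 × 125%/3⌋ = $59,952. Book value $83,934.
Year 2: ⌊$83,934 × 125%/3⌋ = $34,972. Book value $48,962.

$48,962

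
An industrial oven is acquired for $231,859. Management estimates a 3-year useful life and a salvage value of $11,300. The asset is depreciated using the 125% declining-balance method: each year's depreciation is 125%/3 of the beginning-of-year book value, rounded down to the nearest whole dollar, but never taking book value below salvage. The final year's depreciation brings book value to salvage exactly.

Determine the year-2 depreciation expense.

$56,355

Depreciable base = $231,859 − $11,300 = $220,559.
Year 1: ⌊$231,859 × 125%/3⌋ = $96,607. Book value $135,252.
Year 2: ⌊$135,252 × 125%/3⌋ = $56,355. Book value $78,897.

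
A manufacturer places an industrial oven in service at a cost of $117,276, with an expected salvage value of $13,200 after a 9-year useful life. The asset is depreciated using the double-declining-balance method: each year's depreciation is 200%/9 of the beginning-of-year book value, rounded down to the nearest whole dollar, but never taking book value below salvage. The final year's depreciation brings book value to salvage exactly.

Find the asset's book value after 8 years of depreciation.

$15,707

Depreciable base = $117,276 − $13,200 = $104,076.
Year 1: ⌊$117,276 × 200%/9⌋ = $26,061. Book value $91,215.
Year 2: ⌊$91,215 × 200%/9⌋ = $20,270. Book value $70,945.
Year 3: ⌊$70,945 × 200%/9⌋ = $15,765. Book value $55,180.
Year 4: ⌊$55,180 × 200%/9⌋ = $12,262. Book value $42,918.
Year 5: ⌊$42,918 × 200%/9⌋ = $9,537. Book value $33,381.
Year 6: ⌊$33,381 × 200%/9⌋ = $7,418. Book value $25,963.
Year 7: ⌊$25,963 × 200%/9⌋ = $5,769. Book value $20,194.
Year 8: ⌊$20,194 × 200%/9⌋ = $4,487. Book value $15,707.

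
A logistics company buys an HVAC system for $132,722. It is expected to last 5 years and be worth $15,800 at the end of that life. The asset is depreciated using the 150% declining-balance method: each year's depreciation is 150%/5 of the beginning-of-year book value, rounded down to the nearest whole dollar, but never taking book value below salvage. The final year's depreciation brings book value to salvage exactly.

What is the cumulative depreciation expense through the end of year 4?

Depreciable base = $132,722 − $15,800 = $116,922.
Year 1: ⌊$132,722 × 150%/5⌋ = $39,816. Book value $92,906.
Year 2: ⌊$92,906 × 150%/5⌋ = $27,871. Book value $65,035.
Year 3: ⌊$65,035 × 150%/5⌋ = $19,510. Book value $45,525.
Year 4: ⌊$45,525 × 150%/5⌋ = $13,657. Book value $31,868.
Accumulated through year 4 = $132,722 − $31,868 = $100,854.

$100,854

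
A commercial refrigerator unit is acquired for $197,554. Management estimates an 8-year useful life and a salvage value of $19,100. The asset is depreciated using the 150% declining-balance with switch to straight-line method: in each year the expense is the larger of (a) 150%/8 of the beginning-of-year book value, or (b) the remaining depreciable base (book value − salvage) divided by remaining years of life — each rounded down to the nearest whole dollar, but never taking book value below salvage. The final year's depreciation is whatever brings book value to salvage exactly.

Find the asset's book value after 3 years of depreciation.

Depreciable base = $197,554 − $19,100 = $178,454.
Year 1: DB = ⌊$197,554 × 150%/8⌋ = $37,041; SL = ⌊$178,454/8⌋ = $22,306 → take DB $37,041. Book value $160,513.
Year 2: DB = ⌊$160,513 × 150%/8⌋ = $30,096; SL = ⌊$141,413/7⌋ = $20,201 → take DB $30,096. Book value $130,417.
Year 3: DB = ⌊$130,417 × 150%/8⌋ = $24,453; SL = ⌊$111,317/6⌋ = $18,552 → take DB $24,453. Book value $105,964.

$105,964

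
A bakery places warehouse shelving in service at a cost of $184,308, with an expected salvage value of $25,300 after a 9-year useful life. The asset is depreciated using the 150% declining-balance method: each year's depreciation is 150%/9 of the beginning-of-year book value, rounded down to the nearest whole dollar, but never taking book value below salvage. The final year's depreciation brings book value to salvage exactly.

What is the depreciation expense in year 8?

Depreciable base = $184,308 − $25,300 = $159,008.
Year 1: ⌊$184,308 × 150%/9⌋ = $30,718. Book value $153,590.
Year 2: ⌊$153,590 × 150%/9⌋ = $25,598. Book value $127,992.
Year 3: ⌊$127,992 × 150%/9⌋ = $21,332. Book value $106,660.
Year 4: ⌊$106,660 × 150%/9⌋ = $17,776. Book value $88,884.
Year 5: ⌊$88,884 × 150%/9⌋ = $14,814. Book value $74,070.
Year 6: ⌊$74,070 × 150%/9⌋ = $12,345. Book value $61,725.
Year 7: ⌊$61,725 × 150%/9⌋ = $10,287. Book value $51,438.
Year 8: ⌊$51,438 × 150%/9⌋ = $8,573. Book value $42,865.

$8,573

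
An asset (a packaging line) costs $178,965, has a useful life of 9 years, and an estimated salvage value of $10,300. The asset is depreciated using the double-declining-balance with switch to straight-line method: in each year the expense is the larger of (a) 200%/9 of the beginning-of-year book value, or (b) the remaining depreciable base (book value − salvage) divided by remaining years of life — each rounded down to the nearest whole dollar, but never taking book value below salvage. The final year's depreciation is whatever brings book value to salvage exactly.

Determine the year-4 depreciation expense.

$18,712

Depreciable base = $178,965 − $10,300 = $168,665.
Year 1: DB = ⌊$178,965 × 200%/9⌋ = $39,770; SL = ⌊$168,665/9⌋ = $18,740 → take DB $39,770. Book value $139,195.
Year 2: DB = ⌊$139,195 × 200%/9⌋ = $30,932; SL = ⌊$128,895/8⌋ = $16,111 → take DB $30,932. Book value $108,263.
Year 3: DB = ⌊$108,263 × 200%/9⌋ = $24,058; SL = ⌊$97,963/7⌋ = $13,994 → take DB $24,058. Book value $84,205.
Year 4: DB = ⌊$84,205 × 200%/9⌋ = $18,712; SL = ⌊$73,905/6⌋ = $12,317 → take DB $18,712. Book value $65,493.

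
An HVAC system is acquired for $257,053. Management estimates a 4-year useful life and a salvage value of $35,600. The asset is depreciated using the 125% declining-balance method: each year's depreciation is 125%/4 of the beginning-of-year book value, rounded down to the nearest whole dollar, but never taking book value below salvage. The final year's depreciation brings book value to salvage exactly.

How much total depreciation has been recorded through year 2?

Depreciable base = $257,053 − $35,600 = $221,453.
Year 1: ⌊$257,053 × 125%/4⌋ = $80,329. Book value $176,724.
Year 2: ⌊$176,724 × 125%/4⌋ = $55,226. Book value $121,498.
Accumulated through year 2 = $257,053 − $121,498 = $135,555.

$135,555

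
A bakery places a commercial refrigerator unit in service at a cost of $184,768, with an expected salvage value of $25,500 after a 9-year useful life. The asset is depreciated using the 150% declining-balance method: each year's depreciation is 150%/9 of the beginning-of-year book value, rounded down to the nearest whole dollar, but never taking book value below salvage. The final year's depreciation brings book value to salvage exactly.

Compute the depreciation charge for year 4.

Depreciable base = $184,768 − $25,500 = $159,268.
Year 1: ⌊$184,768 × 150%/9⌋ = $30,794. Book value $153,974.
Year 2: ⌊$153,974 × 150%/9⌋ = $25,662. Book value $128,312.
Year 3: ⌊$128,312 × 150%/9⌋ = $21,385. Book value $106,927.
Year 4: ⌊$106,927 × 150%/9⌋ = $17,821. Book value $89,106.

$17,821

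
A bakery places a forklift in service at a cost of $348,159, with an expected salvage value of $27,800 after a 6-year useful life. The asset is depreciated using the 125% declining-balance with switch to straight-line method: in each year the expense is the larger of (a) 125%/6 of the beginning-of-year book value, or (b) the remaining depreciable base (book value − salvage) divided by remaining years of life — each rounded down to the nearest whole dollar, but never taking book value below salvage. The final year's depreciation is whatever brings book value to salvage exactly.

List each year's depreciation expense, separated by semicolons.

$72,533; $57,422; $47,601; $47,601; $47,601; $47,601

Depreciable base = $348,159 − $27,800 = $320,359.
Year 1: DB = ⌊$348,159 × 125%/6⌋ = $72,533; SL = ⌊$320,359/6⌋ = $53,393 → take DB $72,533. Book value $275,626.
Year 2: DB = ⌊$275,626 × 125%/6⌋ = $57,422; SL = ⌊$247,826/5⌋ = $49,565 → take DB $57,422. Book value $218,204.
Year 3: DB = ⌊$218,204 × 125%/6⌋ = $45,459; SL = ⌊$190,404/4⌋ = $47,601 → take SL $47,601. Book value $170,603.
Year 4: DB = ⌊$170,603 × 125%/6⌋ = $35,542; SL = ⌊$142,803/3⌋ = $47,601 → take SL $47,601. Book value $123,002.
Year 5: DB = ⌊$123,002 × 125%/6⌋ = $25,625; SL = ⌊$95,202/2⌋ = $47,601 → take SL $47,601. Book value $75,401.
Year 6 (final): $75,401 − $27,800 = $47,601. Book value $27,800.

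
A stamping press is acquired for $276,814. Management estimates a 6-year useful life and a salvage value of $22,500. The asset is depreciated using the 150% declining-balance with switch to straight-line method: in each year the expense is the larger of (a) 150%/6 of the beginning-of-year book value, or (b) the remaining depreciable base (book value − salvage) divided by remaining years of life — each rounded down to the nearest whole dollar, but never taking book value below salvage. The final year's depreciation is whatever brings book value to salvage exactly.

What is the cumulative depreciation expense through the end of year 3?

Depreciable base = $276,814 − $22,500 = $254,314.
Year 1: DB = ⌊$276,814 × 150%/6⌋ = $69,203; SL = ⌊$254,314/6⌋ = $42,385 → take DB $69,203. Book value $207,611.
Year 2: DB = ⌊$207,611 × 150%/6⌋ = $51,902; SL = ⌊$185,111/5⌋ = $37,022 → take DB $51,902. Book value $155,709.
Year 3: DB = ⌊$155,709 × 150%/6⌋ = $38,927; SL = ⌊$133,209/4⌋ = $33,302 → take DB $38,927. Book value $116,782.
Accumulated through year 3 = $276,814 − $116,782 = $160,032.

$160,032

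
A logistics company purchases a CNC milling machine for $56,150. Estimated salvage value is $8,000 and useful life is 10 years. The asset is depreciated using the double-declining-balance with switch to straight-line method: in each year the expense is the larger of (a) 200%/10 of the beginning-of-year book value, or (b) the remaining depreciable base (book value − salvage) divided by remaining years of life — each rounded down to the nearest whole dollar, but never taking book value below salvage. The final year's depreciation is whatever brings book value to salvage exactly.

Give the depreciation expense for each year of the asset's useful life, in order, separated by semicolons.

$11,230; $8,984; $7,187; $5,749; $4,600; $3,680; $2,944; $2,355; $1,421; $0

Depreciable base = $56,150 − $8,000 = $48,150.
Year 1: DB = ⌊$56,150 × 200%/10⌋ = $11,230; SL = ⌊$48,150/10⌋ = $4,815 → take DB $11,230. Book value $44,920.
Year 2: DB = ⌊$44,920 × 200%/10⌋ = $8,984; SL = ⌊$36,920/9⌋ = $4,102 → take DB $8,984. Book value $35,936.
Year 3: DB = ⌊$35,936 × 200%/10⌋ = $7,187; SL = ⌊$27,936/8⌋ = $3,492 → take DB $7,187. Book value $28,749.
Year 4: DB = ⌊$28,749 × 200%/10⌋ = $5,749; SL = ⌊$20,749/7⌋ = $2,964 → take DB $5,749. Book value $23,000.
Year 5: DB = ⌊$23,000 × 200%/10⌋ = $4,600; SL = ⌊$15,000/6⌋ = $2,500 → take DB $4,600. Book value $18,400.
Year 6: DB = ⌊$18,400 × 200%/10⌋ = $3,680; SL = ⌊$10,400/5⌋ = $2,080 → take DB $3,680. Book value $14,720.
Year 7: DB = ⌊$14,720 × 200%/10⌋ = $2,944; SL = ⌊$6,720/4⌋ = $1,680 → take DB $2,944. Book value $11,776.
Year 8: DB = ⌊$11,776 × 200%/10⌋ = $2,355; SL = ⌊$3,776/3⌋ = $1,258 → take DB $2,355. Book value $9,421.
Year 9: DB = ⌊$9,421 × 200%/10⌋ = $1,884; SL = ⌊$1,421/2⌋ = $710 → take DB $1,884, capped at $1,421. Book value $8,000.
Year 10 (final): $8,000 − $8,000 = $0. Book value $8,000.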